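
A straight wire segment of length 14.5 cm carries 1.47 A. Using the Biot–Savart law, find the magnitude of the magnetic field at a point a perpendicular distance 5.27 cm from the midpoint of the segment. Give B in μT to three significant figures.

For a finite straight segment, B = (μ₀I/4πd)(sinθ₁ + sinθ₂), where θ₁, θ₂ are the angles from the perpendicular to each end.
The perpendicular from the point meets the wire at its midpoint, so each end is L/2 = 0.0725 m away along the wire.
sinθ₁ = 0.0725/√(0.0725²+0.0527²) = 0.8089; sinθ₂ = 0.0725/√(0.0725²+0.0527²) = 0.8089.
B = (4π×10⁻⁷ × 1.47) / (4π × 0.0527) × (0.8089 + 0.8089) = 4.51×10⁻⁶ T.

B ≈ 4.51 μT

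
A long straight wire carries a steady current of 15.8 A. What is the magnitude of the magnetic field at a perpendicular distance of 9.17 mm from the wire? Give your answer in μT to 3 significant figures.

For an infinitely long straight wire, B = μ₀I/(2πd).
B = (4π×10⁻⁷ × 15.8) / (2π × 0.00917) = 3.45×10⁻⁴ T.

B ≈ 345 μT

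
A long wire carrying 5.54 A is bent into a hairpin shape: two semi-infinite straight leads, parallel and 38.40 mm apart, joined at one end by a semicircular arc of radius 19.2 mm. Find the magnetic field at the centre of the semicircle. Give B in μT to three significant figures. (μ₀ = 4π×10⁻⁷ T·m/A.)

B ≈ 148 μT

The semicircular arc contributes B_arc = μ₀I·π/(4πR) = μ₀I/(4R) = 9.06×10⁻⁵ T.
Each semi-infinite lead is at perpendicular distance R = 0.0192 m from the centre, with the perpendicular foot at its near end, so it contributes μ₀I/(4πR); both point the same way, together 5.77×10⁻⁵ T.
Arc and leads all point the same direction: B = 9.06×10⁻⁵ + 5.77×10⁻⁵ = 1.48×10⁻⁴ T.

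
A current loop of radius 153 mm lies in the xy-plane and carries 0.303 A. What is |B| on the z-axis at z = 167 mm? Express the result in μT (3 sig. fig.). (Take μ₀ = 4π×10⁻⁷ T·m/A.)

B ≈ 0.384 μT

On the axis of a circular loop, B = μ₀IR² / [2(R²+z²)^(3/2)].
R² + z² = (0.153)² + (0.167)² = 0.0513 m², and (R²+z²)^(3/2) = 1.16×10⁻² m³.
B = (4π×10⁻⁷ × 0.303 × 0.02341) / (2 × 1.16×10⁻²) = 3.84×10⁻⁷ T.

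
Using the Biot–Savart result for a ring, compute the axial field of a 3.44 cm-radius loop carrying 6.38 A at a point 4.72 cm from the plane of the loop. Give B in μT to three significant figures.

On the axis of a circular loop, B = μ₀IR² / [2(R²+z²)^(3/2)].
R² + z² = (0.0344)² + (0.0472)² = 0.003411 m², and (R²+z²)^(3/2) = 1.99×10⁻⁴ m³.
B = (4π×10⁻⁷ × 6.38 × 0.001183) / (2 × 1.99×10⁻⁴) = 2.38×10⁻⁵ T.

B ≈ 23.8 μT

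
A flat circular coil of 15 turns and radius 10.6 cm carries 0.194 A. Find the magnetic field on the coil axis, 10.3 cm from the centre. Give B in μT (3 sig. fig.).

For an N-turn flat coil, B = Nμ₀IR²/[2(R²+z²)^(3/2)] with R = 0.106 m, z = 0.103 m.
B = 15 × 4.24×10⁻⁷ T = 6.36×10⁻⁶ T.

B ≈ 6.36 μT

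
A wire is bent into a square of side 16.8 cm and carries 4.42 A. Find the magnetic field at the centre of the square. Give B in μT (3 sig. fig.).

Each side is a finite straight segment at perpendicular distance d = a/(2 tan(π/4)) = 0.084 m from the centre, with end-angles ±π/4.
One side contributes B₁ = (μ₀I/4πd)·2 sin(π/4) = 7.44×10⁻⁶ T.
All 4 sides add in the same direction: B = 4 × 7.44×10⁻⁶ = 2.98×10⁻⁵ T.

B ≈ 29.8 μT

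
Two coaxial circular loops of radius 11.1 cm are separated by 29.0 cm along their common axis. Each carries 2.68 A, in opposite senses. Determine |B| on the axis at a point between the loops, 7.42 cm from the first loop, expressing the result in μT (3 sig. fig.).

B ≈ 7.27 μT

Each loop contributes B = μ₀IR²/[2(R²+z²)^(3/2)] on the axis, with z measured from that loop.
Loop 1 (z = 0.0742 m): B₁ = 8.72×10⁻⁶ T. Loop 2 (z = 0.2158 m): B₂ = 1.45×10⁻⁶ T.
The fields oppose: B = |B₁ − B₂| = 7.27×10⁻⁶ T.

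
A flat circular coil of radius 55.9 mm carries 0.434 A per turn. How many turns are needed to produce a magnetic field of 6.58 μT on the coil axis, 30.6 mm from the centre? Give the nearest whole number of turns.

N = 2

For an N-turn coil, B = Nμ₀IR²/[2(R²+z²)^(3/2)]. A single turn gives B₁ = 3.29×10⁻⁶ T with R = 0.0559 m, z = 0.0306 m.
N = B/B₁ = 6.58×10⁻⁶ / 3.29×10⁻⁶ = 2.00.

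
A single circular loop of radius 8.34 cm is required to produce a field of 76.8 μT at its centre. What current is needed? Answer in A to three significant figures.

At the centre of a circular loop B = μ₀I/(2R), so I = 2RB/μ₀.
With R = 0.0834 m, I = 2 × 0.0834 × 7.68×10⁻⁵ / (4π×10⁻⁷) = 10.2 A.

I ≈ 10.2 A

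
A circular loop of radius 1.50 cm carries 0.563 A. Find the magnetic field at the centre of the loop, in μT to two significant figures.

B ≈ 24 μT

At the centre of a circular loop the Biot–Savart law gives B = μ₀I/(2R).
B = (4π×10⁻⁷ × 0.563) / (2 × 0.015) = 2.36×10⁻⁵ T.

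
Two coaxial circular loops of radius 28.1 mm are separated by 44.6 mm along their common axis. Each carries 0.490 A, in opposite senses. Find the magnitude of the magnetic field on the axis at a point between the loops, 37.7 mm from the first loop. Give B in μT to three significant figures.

Each loop contributes B = μ₀IR²/[2(R²+z²)^(3/2)] on the axis, with z measured from that loop.
Loop 1 (z = 0.0377 m): B₁ = 2.34×10⁻⁶ T. Loop 2 (z = 0.0069 m): B₂ = 1.00×10⁻⁵ T.
The fields oppose: B = |B₁ − B₂| = 7.70×10⁻⁶ T.

B ≈ 7.70 μT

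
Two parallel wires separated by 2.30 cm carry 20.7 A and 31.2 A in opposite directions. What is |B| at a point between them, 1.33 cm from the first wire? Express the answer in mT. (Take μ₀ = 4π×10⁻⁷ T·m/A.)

B ≈ 0.955 mT

Each long wire gives B = μ₀I/(2πd). Distances are d₁ = 0.0133 m and d₂ = 0.0097 m.
B₁ = 3.11×10⁻⁴ T, B₂ = 6.43×10⁻⁴ T.
Between antiparallel currents both contributions point the same way, so they add. B = B₁ + B₂ = 3.11×10⁻⁴ + 6.43×10⁻⁴ = 9.55×10⁻⁴ T.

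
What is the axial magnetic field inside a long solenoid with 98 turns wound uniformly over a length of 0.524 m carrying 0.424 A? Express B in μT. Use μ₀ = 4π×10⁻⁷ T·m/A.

B ≈ 99.6 μT

Inside a long solenoid, B = μ₀nI with n = 187 turns/m.
B = 4π×10⁻⁷ × 187 × 0.424 = 9.96×10⁻⁵ T.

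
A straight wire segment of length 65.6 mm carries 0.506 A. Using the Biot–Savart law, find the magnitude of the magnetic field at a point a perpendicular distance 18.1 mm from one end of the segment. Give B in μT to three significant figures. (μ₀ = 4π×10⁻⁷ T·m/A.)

B ≈ 2.69 μT

For a finite straight segment, B = (μ₀I/4πd)(sinθ₁ + sinθ₂), where θ₁, θ₂ are the angles from the perpendicular to each end.
The perpendicular foot is at one end, so the two end-offsets along the wire are 0 and L = 0.0656 m.
sinθ₁ = 0/√(0²+0.0181²) = 0.0000; sinθ₂ = 0.0656/√(0.0656²+0.0181²) = 0.9640.
B = (4π×10⁻⁷ × 0.506) / (4π × 0.0181) × (0.0000 + 0.9640) = 2.69×10⁻⁶ T.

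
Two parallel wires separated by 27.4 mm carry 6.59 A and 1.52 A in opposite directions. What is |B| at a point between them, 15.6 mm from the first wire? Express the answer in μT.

Each long wire gives B = μ₀I/(2πd). Distances are d₁ = 0.0156 m and d₂ = 0.0118 m.
B₁ = 8.45×10⁻⁵ T, B₂ = 2.58×10⁻⁵ T.
Between antiparallel currents both contributions point the same way, so they add. B = B₁ + B₂ = 8.45×10⁻⁵ + 2.58×10⁻⁵ = 1.10×10⁻⁴ T.

B ≈ 110 μT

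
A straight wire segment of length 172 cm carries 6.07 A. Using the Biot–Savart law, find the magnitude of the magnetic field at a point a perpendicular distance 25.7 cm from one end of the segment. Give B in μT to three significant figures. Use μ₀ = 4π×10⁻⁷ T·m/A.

B ≈ 2.34 μT

For a finite straight segment, B = (μ₀I/4πd)(sinθ₁ + sinθ₂), where θ₁, θ₂ are the angles from the perpendicular to each end.
The perpendicular foot is at one end, so the two end-offsets along the wire are 0 and L = 1.72 m.
sinθ₁ = 0/√(0²+0.257²) = 0.0000; sinθ₂ = 1.72/√(1.72²+0.257²) = 0.9890.
B = (4π×10⁻⁷ × 6.07) / (4π × 0.257) × (0.0000 + 0.9890) = 2.34×10⁻⁶ T.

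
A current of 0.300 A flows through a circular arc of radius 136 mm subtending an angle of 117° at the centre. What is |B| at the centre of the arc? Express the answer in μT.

B ≈ 0.450 μT

The Biot–Savart field of a circular arc at its centre is B = μ₀Iφ/(4πR), with φ = 2.042 rad.
B = (4π×10⁻⁷ × 0.300 × 2.042) / (4π × 0.136) = 4.50×10⁻⁷ T.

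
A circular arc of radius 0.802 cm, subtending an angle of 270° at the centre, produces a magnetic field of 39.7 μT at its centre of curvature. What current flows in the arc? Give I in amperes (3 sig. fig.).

I ≈ 0.676 A

For a circular arc, B = μ₀Iφ/(4πR) with φ in radians; here φ = 4.712 rad.
So I = 4πRB/(μ₀φ) = 4π × 0.00802 × 3.97×10⁻⁵ / (4π×10⁻⁷ × 4.712) = 0.676 A.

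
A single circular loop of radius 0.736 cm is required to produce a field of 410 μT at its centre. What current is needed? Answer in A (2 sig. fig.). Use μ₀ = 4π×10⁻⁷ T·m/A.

At the centre of a circular loop B = μ₀I/(2R), so I = 2RB/μ₀.
With R = 0.00736 m, I = 2 × 0.00736 × 4.10×10⁻⁴ / (4π×10⁻⁷) = 4.80 A.

I ≈ 4.8 A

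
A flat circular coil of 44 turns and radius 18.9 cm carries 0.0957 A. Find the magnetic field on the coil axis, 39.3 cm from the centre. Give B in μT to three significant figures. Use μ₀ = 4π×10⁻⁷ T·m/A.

For an N-turn flat coil, B = Nμ₀IR²/[2(R²+z²)^(3/2)] with R = 0.189 m, z = 0.393 m.
B = 44 × 2.59×10⁻⁸ T = 1.14×10⁻⁶ T.

B ≈ 1.14 μT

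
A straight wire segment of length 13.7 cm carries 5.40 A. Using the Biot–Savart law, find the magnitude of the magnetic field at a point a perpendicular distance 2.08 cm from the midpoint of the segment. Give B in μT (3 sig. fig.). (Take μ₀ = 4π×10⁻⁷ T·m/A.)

B ≈ 49.7 μT

For a finite straight segment, B = (μ₀I/4πd)(sinθ₁ + sinθ₂), where θ₁, θ₂ are the angles from the perpendicular to each end.
The perpendicular from the point meets the wire at its midpoint, so each end is L/2 = 0.0685 m away along the wire.
sinθ₁ = 0.0685/√(0.0685²+0.0208²) = 0.9569; sinθ₂ = 0.0685/√(0.0685²+0.0208²) = 0.9569.
B = (4π×10⁻⁷ × 5.40) / (4π × 0.0208) × (0.9569 + 0.9569) = 4.97×10⁻⁵ T.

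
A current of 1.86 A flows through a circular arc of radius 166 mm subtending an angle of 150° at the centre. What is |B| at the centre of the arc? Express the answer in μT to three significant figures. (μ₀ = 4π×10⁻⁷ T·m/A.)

The Biot–Savart field of a circular arc at its centre is B = μ₀Iφ/(4πR), with φ = 2.618 rad.
B = (4π×10⁻⁷ × 1.86 × 2.618) / (4π × 0.166) = 2.93×10⁻⁶ T.

B ≈ 2.93 μT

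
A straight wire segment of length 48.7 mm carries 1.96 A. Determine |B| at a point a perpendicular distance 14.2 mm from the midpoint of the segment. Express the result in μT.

For a finite straight segment, B = (μ₀I/4πd)(sinθ₁ + sinθ₂), where θ₁, θ₂ are the angles from the perpendicular to each end.
The perpendicular from the point meets the wire at its midpoint, so each end is L/2 = 0.02435 m away along the wire.
sinθ₁ = 0.02435/√(0.02435²+0.0142²) = 0.8638; sinθ₂ = 0.02435/√(0.02435²+0.0142²) = 0.8638.
B = (4π×10⁻⁷ × 1.96) / (4π × 0.0142) × (0.8638 + 0.8638) = 2.38×10⁻⁵ T.

B ≈ 23.8 μT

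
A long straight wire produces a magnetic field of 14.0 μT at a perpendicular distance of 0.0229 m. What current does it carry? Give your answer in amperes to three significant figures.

I ≈ 1.60 A

For a long straight wire B = μ₀I/(2πd), so I = 2πdB/μ₀.
I = 2π × 0.0229 × 1.40×10⁻⁵ / (4π×10⁻⁷) = 1.60 A.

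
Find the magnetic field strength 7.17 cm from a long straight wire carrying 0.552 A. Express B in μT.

B ≈ 1.54 μT

For an infinitely long straight wire, B = μ₀I/(2πd).
B = (4π×10⁻⁷ × 0.552) / (2π × 0.0717) = 1.54×10⁻⁶ T.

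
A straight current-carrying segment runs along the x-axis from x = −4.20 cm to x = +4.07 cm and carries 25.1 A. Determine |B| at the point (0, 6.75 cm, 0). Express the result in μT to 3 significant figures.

For a finite straight segment, B = (μ₀I/4πd)(sinθ₁ + sinθ₂), where θ₁, θ₂ are the angles from the perpendicular to each end.
The perpendicular distance is d = 0.0675 m; the end-offsets along the wire are a = 0.042 m and b = 0.0407 m.
sinθ₁ = 0.042/√(0.042²+0.0675²) = 0.5283; sinθ₂ = 0.0407/√(0.0407²+0.0675²) = 0.5164.
B = (4π×10⁻⁷ × 25.1) / (4π × 0.0675) × (0.5283 + 0.5164) = 3.88×10⁻⁵ T.

B ≈ 38.8 μT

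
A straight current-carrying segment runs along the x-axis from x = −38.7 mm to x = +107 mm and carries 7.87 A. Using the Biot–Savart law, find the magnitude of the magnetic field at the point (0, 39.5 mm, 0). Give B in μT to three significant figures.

B ≈ 32.6 μT

For a finite straight segment, B = (μ₀I/4πd)(sinθ₁ + sinθ₂), where θ₁, θ₂ are the angles from the perpendicular to each end.
The perpendicular distance is d = 0.0395 m; the end-offsets along the wire are a = 0.0387 m and b = 0.107 m.
sinθ₁ = 0.0387/√(0.0387²+0.0395²) = 0.6998; sinθ₂ = 0.107/√(0.107²+0.0395²) = 0.9381.
B = (4π×10⁻⁷ × 7.87) / (4π × 0.0395) × (0.6998 + 0.9381) = 3.26×10⁻⁵ T.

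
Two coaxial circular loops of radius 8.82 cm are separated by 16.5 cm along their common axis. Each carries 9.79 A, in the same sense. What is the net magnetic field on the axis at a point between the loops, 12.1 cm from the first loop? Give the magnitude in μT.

Each loop contributes B = μ₀IR²/[2(R²+z²)^(3/2)] on the axis, with z measured from that loop.
Loop 1 (z = 0.121 m): B₁ = 1.43×10⁻⁵ T. Loop 2 (z = 0.044 m): B₂ = 5.00×10⁻⁵ T.
The fields add: B = B₁ + B₂ = 6.42×10⁻⁵ T.

B ≈ 64.2 μT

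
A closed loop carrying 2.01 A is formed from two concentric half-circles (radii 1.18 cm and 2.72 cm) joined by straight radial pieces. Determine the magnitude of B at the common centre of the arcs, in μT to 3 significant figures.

The radial connectors point toward the centre, so dl × r̂ = 0 and they contribute nothing.
Each semicircle gives μ₀I/(4R): inner arc 5.35×10⁻⁵ T, outer arc 2.32×10⁻⁵ T.
The two arcs carry current in opposite angular senses, so their fields oppose: B = |5.35×10⁻⁵ − 2.32×10⁻⁵| = 3.03×10⁻⁵ T.

B ≈ 30.3 μT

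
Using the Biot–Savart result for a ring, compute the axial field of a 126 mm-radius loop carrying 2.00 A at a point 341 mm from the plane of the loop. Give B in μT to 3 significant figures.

B ≈ 0.415 μT

On the axis of a circular loop, B = μ₀IR² / [2(R²+z²)^(3/2)].
R² + z² = (0.126)² + (0.341)² = 0.1322 m², and (R²+z²)^(3/2) = 4.80×10⁻² m³.
B = (4π×10⁻⁷ × 2.00 × 0.01588) / (2 × 4.80×10⁻²) = 4.15×10⁻⁷ T.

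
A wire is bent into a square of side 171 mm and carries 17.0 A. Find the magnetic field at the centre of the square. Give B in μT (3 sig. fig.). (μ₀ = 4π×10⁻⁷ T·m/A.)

B ≈ 112 μT

Each side is a finite straight segment at perpendicular distance d = a/(2 tan(π/4)) = 0.0855 m from the centre, with end-angles ±π/4.
One side contributes B₁ = (μ₀I/4πd)·2 sin(π/4) = 2.81×10⁻⁵ T.
All 4 sides add in the same direction: B = 4 × 2.81×10⁻⁵ = 1.12×10⁻⁴ T.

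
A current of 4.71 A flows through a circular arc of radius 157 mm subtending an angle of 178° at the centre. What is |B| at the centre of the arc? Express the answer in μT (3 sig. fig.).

The Biot–Savart field of a circular arc at its centre is B = μ₀Iφ/(4πR), with φ = 3.107 rad.
B = (4π×10⁻⁷ × 4.71 × 3.107) / (4π × 0.157) = 9.32×10⁻⁶ T.

B ≈ 9.32 μT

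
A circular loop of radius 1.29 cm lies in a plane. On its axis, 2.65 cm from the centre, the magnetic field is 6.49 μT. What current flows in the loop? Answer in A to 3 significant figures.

On the axis of a loop, B = μ₀IR²/[2(R²+z²)^(3/2)], so I = 2B(R²+z²)^(3/2)/(μ₀R²).
R² + z² = 0.0001664 + 0.0007022 = 0.0008687 m²; raised to 3/2 gives 2.56×10⁻⁵ m³.
I = 2 × 6.49×10⁻⁶ × 2.56×10⁻⁵ / (1.26×10⁻⁶ × 0.0001664) = 1.59 A.

I ≈ 1.59 A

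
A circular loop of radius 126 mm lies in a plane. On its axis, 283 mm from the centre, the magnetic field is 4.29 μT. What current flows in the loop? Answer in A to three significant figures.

On the axis of a loop, B = μ₀IR²/[2(R²+z²)^(3/2)], so I = 2B(R²+z²)^(3/2)/(μ₀R²).
R² + z² = 0.01588 + 0.08009 = 0.09597 m²; raised to 3/2 gives 2.97×10⁻² m³.
I = 2 × 4.29×10⁻⁶ × 2.97×10⁻² / (1.26×10⁻⁶ × 0.01588) = 12.8 A.

I ≈ 12.8 A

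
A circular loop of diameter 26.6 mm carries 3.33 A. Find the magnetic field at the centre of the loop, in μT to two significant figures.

B ≈ 160 μT

At the centre of a circular loop the Biot–Savart law gives B = μ₀I/(2R) (so R = 0.0133 m).
B = (4π×10⁻⁷ × 3.33) / (2 × 0.0133) = 1.57×10⁻⁴ T.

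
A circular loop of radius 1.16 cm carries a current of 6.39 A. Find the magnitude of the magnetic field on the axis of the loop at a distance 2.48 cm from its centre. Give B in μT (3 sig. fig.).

On the axis of a circular loop, B = μ₀IR² / [2(R²+z²)^(3/2)].
R² + z² = (0.0116)² + (0.0248)² = 0.0007496 m², and (R²+z²)^(3/2) = 2.05×10⁻⁵ m³.
B = (4π×10⁻⁷ × 6.39 × 0.0001346) / (2 × 2.05×10⁻⁵) = 2.63×10⁻⁵ T.

B ≈ 26.3 μT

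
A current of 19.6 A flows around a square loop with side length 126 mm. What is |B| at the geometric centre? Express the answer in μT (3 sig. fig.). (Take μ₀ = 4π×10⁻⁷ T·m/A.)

Each side is a finite straight segment at perpendicular distance d = a/(2 tan(π/4)) = 0.063 m from the centre, with end-angles ±π/4.
One side contributes B₁ = (μ₀I/4πd)·2 sin(π/4) = 4.40×10⁻⁵ T.
All 4 sides add in the same direction: B = 4 × 4.40×10⁻⁵ = 1.76×10⁻⁴ T.

B ≈ 176 μT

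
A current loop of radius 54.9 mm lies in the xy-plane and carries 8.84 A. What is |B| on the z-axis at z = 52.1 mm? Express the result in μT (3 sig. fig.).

B ≈ 38.6 μT

On the axis of a circular loop, B = μ₀IR² / [2(R²+z²)^(3/2)].
R² + z² = (0.0549)² + (0.0521)² = 0.005728 m², and (R²+z²)^(3/2) = 4.34×10⁻⁴ m³.
B = (4π×10⁻⁷ × 8.84 × 0.003014) / (2 × 4.34×10⁻⁴) = 3.86×10⁻⁵ T.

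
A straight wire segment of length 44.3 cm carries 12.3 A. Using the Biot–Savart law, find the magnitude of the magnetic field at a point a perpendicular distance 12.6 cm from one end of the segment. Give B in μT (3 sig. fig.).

B ≈ 9.39 μT

For a finite straight segment, B = (μ₀I/4πd)(sinθ₁ + sinθ₂), where θ₁, θ₂ are the angles from the perpendicular to each end.
The perpendicular foot is at one end, so the two end-offsets along the wire are 0 and L = 0.443 m.
sinθ₁ = 0/√(0²+0.126²) = 0.0000; sinθ₂ = 0.443/√(0.443²+0.126²) = 0.9619.
B = (4π×10⁻⁷ × 12.3) / (4π × 0.126) × (0.0000 + 0.9619) = 9.39×10⁻⁶ T.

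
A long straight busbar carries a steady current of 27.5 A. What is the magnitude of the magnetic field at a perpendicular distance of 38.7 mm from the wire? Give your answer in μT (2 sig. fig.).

B ≈ 140 μT

For an infinitely long straight wire, B = μ₀I/(2πd).
B = (4π×10⁻⁷ × 27.5) / (2π × 0.0387) = 1.42×10⁻⁴ T.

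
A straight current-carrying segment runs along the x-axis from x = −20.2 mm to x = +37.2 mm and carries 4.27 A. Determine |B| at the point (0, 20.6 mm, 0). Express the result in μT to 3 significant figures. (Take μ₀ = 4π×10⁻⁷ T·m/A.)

For a finite straight segment, B = (μ₀I/4πd)(sinθ₁ + sinθ₂), where θ₁, θ₂ are the angles from the perpendicular to each end.
The perpendicular distance is d = 0.0206 m; the end-offsets along the wire are a = 0.0202 m and b = 0.0372 m.
sinθ₁ = 0.0202/√(0.0202²+0.0206²) = 0.7001; sinθ₂ = 0.0372/√(0.0372²+0.0206²) = 0.8748.
B = (4π×10⁻⁷ × 4.27) / (4π × 0.0206) × (0.7001 + 0.8748) = 3.26×10⁻⁵ T.

B ≈ 32.6 μT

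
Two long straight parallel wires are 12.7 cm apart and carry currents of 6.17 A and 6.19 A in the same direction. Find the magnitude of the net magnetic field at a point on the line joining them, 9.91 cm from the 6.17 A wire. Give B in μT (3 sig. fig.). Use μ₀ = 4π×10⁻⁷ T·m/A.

B ≈ 31.9 μT

Each long wire gives B = μ₀I/(2πd). Distances are d₁ = 0.0991 m and d₂ = 0.0279 m.
B₁ = 1.25×10⁻⁵ T, B₂ = 4.44×10⁻⁵ T.
Between parallel currents the two contributions point in opposite directions, so they subtract. B = |B₁ − B₂| = |1.25×10⁻⁵ − 4.44×10⁻⁵| = 3.19×10⁻⁵ T.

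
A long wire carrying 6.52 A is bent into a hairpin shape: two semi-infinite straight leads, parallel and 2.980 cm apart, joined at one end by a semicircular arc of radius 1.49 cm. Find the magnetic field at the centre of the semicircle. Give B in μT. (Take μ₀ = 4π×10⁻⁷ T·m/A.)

The semicircular arc contributes B_arc = μ₀I·π/(4πR) = μ₀I/(4R) = 1.37×10⁻⁴ T.
Each semi-infinite lead is at perpendicular distance R = 0.0149 m from the centre, with the perpendicular foot at its near end, so it contributes μ₀I/(4πR); both point the same way, together 8.75×10⁻⁵ T.
Arc and leads all point the same direction: B = 1.37×10⁻⁴ + 8.75×10⁻⁵ = 2.25×10⁻⁴ T.

B ≈ 225 μT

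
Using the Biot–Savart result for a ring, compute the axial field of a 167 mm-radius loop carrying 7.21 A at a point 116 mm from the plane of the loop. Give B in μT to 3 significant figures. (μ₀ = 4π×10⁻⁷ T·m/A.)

B ≈ 15.0 μT

On the axis of a circular loop, B = μ₀IR² / [2(R²+z²)^(3/2)].
R² + z² = (0.167)² + (0.116)² = 0.04135 m², and (R²+z²)^(3/2) = 8.41×10⁻³ m³.
B = (4π×10⁻⁷ × 7.21 × 0.02789) / (2 × 8.41×10⁻³) = 1.50×10⁻⁵ T.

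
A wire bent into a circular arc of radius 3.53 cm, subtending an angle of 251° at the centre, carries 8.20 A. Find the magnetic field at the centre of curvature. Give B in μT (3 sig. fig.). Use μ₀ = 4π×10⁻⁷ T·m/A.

B ≈ 102 μT

The Biot–Savart field of a circular arc at its centre is B = μ₀Iφ/(4πR), with φ = 4.381 rad.
B = (4π×10⁻⁷ × 8.20 × 4.381) / (4π × 0.0353) = 1.02×10⁻⁴ T.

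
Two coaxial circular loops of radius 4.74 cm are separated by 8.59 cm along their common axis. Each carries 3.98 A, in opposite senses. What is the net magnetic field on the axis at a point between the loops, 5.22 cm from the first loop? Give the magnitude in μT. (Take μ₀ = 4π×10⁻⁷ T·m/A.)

B ≈ 12.5 μT

Each loop contributes B = μ₀IR²/[2(R²+z²)^(3/2)] on the axis, with z measured from that loop.
Loop 1 (z = 0.0522 m): B₁ = 1.60×10⁻⁵ T. Loop 2 (z = 0.0337 m): B₂ = 2.86×10⁻⁵ T.
The fields oppose: B = |B₁ − B₂| = 1.25×10⁻⁵ T.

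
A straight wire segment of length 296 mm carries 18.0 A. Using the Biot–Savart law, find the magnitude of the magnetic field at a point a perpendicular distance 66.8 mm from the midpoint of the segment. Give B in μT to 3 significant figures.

B ≈ 49.1 μT

For a finite straight segment, B = (μ₀I/4πd)(sinθ₁ + sinθ₂), where θ₁, θ₂ are the angles from the perpendicular to each end.
The perpendicular from the point meets the wire at its midpoint, so each end is L/2 = 0.148 m away along the wire.
sinθ₁ = 0.148/√(0.148²+0.0668²) = 0.9115; sinθ₂ = 0.148/√(0.148²+0.0668²) = 0.9115.
B = (4π×10⁻⁷ × 18.0) / (4π × 0.0668) × (0.9115 + 0.9115) = 4.91×10⁻⁵ T.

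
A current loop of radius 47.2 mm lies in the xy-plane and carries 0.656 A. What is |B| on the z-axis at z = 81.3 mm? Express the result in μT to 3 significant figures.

B ≈ 1.11 μT

On the axis of a circular loop, B = μ₀IR² / [2(R²+z²)^(3/2)].
R² + z² = (0.0472)² + (0.0813)² = 0.008838 m², and (R²+z²)^(3/2) = 8.31×10⁻⁴ m³.
B = (4π×10⁻⁷ × 0.656 × 0.002228) / (2 × 8.31×10⁻⁴) = 1.11×10⁻⁶ T.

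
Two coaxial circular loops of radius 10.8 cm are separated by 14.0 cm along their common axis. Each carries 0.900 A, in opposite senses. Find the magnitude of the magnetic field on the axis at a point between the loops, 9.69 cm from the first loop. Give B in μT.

Each loop contributes B = μ₀IR²/[2(R²+z²)^(3/2)] on the axis, with z measured from that loop.
Loop 1 (z = 0.0969 m): B₁ = 2.16×10⁻⁶ T. Loop 2 (z = 0.0431 m): B₂ = 4.19×10⁻⁶ T.
The fields oppose: B = |B₁ − B₂| = 2.04×10⁻⁶ T.

B ≈ 2.04 μT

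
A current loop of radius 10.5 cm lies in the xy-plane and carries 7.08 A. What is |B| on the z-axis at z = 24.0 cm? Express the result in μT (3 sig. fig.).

B ≈ 2.73 μT

On the axis of a circular loop, B = μ₀IR² / [2(R²+z²)^(3/2)].
R² + z² = (0.105)² + (0.24)² = 0.06862 m², and (R²+z²)^(3/2) = 1.80×10⁻² m³.
B = (4π×10⁻⁷ × 7.08 × 0.01102) / (2 × 1.80×10⁻²) = 2.73×10⁻⁶ T.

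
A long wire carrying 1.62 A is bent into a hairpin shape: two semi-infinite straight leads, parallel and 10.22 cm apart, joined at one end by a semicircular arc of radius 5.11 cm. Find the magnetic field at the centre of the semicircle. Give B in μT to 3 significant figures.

The semicircular arc contributes B_arc = μ₀I·π/(4πR) = μ₀I/(4R) = 9.96×10⁻⁶ T.
Each semi-infinite lead is at perpendicular distance R = 0.0511 m from the centre, with the perpendicular foot at its near end, so it contributes μ₀I/(4πR); both point the same way, together 6.34×10⁻⁶ T.
Arc and leads all point the same direction: B = 9.96×10⁻⁶ + 6.34×10⁻⁶ = 1.63×10⁻⁵ T.

B ≈ 16.3 μT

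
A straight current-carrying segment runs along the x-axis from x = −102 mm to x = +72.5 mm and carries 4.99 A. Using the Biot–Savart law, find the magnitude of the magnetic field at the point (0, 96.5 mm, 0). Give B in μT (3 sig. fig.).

For a finite straight segment, B = (μ₀I/4πd)(sinθ₁ + sinθ₂), where θ₁, θ₂ are the angles from the perpendicular to each end.
The perpendicular distance is d = 0.0965 m; the end-offsets along the wire are a = 0.102 m and b = 0.0725 m.
sinθ₁ = 0.102/√(0.102²+0.0965²) = 0.7264; sinθ₂ = 0.0725/√(0.0725²+0.0965²) = 0.6007.
B = (4π×10⁻⁷ × 4.99) / (4π × 0.0965) × (0.7264 + 0.6007) = 6.86×10⁻⁶ T.

B ≈ 6.86 μT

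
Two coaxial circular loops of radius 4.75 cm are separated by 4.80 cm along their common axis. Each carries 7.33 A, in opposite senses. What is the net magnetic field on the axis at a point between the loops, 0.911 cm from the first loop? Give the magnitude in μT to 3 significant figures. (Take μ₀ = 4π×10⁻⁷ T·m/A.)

B ≈ 46.9 μT

Each loop contributes B = μ₀IR²/[2(R²+z²)^(3/2)] on the axis, with z measured from that loop.
Loop 1 (z = 0.00911 m): B₁ = 9.18×10⁻⁵ T. Loop 2 (z = 0.03889 m): B₂ = 4.49×10⁻⁵ T.
The fields oppose: B = |B₁ − B₂| = 4.69×10⁻⁵ T.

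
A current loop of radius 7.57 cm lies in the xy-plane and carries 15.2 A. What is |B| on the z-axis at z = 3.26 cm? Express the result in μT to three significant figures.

B ≈ 97.7 μT

On the axis of a circular loop, B = μ₀IR² / [2(R²+z²)^(3/2)].
R² + z² = (0.0757)² + (0.0326)² = 0.006793 m², and (R²+z²)^(3/2) = 5.60×10⁻⁴ m³.
B = (4π×10⁻⁷ × 15.2 × 0.00573) / (2 × 5.60×10⁻⁴) = 9.77×10⁻⁵ T.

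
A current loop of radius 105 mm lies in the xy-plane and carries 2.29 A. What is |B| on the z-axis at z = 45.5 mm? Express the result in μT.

On the axis of a circular loop, B = μ₀IR² / [2(R²+z²)^(3/2)].
R² + z² = (0.105)² + (0.0455)² = 0.0131 m², and (R²+z²)^(3/2) = 1.50×10⁻³ m³.
B = (4π×10⁻⁷ × 2.29 × 0.01102) / (2 × 1.50×10⁻³) = 1.06×10⁻⁵ T.

B ≈ 10.6 μT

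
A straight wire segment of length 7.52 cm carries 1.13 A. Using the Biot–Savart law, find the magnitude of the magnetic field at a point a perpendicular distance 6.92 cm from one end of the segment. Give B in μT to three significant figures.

For a finite straight segment, B = (μ₀I/4πd)(sinθ₁ + sinθ₂), where θ₁, θ₂ are the angles from the perpendicular to each end.
The perpendicular foot is at one end, so the two end-offsets along the wire are 0 and L = 0.0752 m.
sinθ₁ = 0/√(0²+0.0692²) = 0.0000; sinθ₂ = 0.0752/√(0.0752²+0.0692²) = 0.7359.
B = (4π×10⁻⁷ × 1.13) / (4π × 0.0692) × (0.0000 + 0.7359) = 1.20×10⁻⁶ T.

B ≈ 1.20 μT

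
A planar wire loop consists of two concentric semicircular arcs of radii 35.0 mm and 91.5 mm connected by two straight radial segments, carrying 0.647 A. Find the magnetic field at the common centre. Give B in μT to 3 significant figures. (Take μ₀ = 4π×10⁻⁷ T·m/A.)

B ≈ 3.59 μT

The radial connectors point toward the centre, so dl × r̂ = 0 and they contribute nothing.
Each semicircle gives μ₀I/(4R): inner arc 5.81×10⁻⁶ T, outer arc 2.22×10⁻⁶ T.
The two arcs carry current in opposite angular senses, so their fields oppose: B = |5.81×10⁻⁶ − 2.22×10⁻⁶| = 3.59×10⁻⁶ T.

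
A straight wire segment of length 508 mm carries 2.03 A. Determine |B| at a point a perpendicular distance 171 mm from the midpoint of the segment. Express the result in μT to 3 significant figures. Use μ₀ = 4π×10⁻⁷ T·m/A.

For a finite straight segment, B = (μ₀I/4πd)(sinθ₁ + sinθ₂), where θ₁, θ₂ are the angles from the perpendicular to each end.
The perpendicular from the point meets the wire at its midpoint, so each end is L/2 = 0.254 m away along the wire.
sinθ₁ = 0.254/√(0.254²+0.171²) = 0.8295; sinθ₂ = 0.254/√(0.254²+0.171²) = 0.8295.
B = (4π×10⁻⁷ × 2.03) / (4π × 0.171) × (0.8295 + 0.8295) = 1.97×10⁻⁶ T.

B ≈ 1.97 μT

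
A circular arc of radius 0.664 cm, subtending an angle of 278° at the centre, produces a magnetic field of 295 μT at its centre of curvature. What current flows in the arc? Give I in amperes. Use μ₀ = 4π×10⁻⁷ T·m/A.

I ≈ 4.04 A

For a circular arc, B = μ₀Iφ/(4πR) with φ in radians; here φ = 4.852 rad.
So I = 4πRB/(μ₀φ) = 4π × 0.00664 × 2.95×10⁻⁴ / (4π×10⁻⁷ × 4.852) = 4.04 A.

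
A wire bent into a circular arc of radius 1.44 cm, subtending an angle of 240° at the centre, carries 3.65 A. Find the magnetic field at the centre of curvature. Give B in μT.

B ≈ 106 μT

The Biot–Savart field of a circular arc at its centre is B = μ₀Iφ/(4πR), with φ = 4.189 rad.
B = (4π×10⁻⁷ × 3.65 × 4.189) / (4π × 0.0144) = 1.06×10⁻⁴ T.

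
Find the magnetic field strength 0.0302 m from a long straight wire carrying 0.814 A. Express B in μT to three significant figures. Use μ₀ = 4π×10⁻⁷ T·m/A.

B ≈ 5.39 μT

For an infinitely long straight wire, B = μ₀I/(2πd).
B = (4π×10⁻⁷ × 0.814) / (2π × 0.0302) = 5.39×10⁻⁶ T.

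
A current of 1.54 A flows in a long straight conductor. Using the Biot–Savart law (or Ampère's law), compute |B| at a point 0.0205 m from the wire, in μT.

For an infinitely long straight wire, B = μ₀I/(2πd).
B = (4π×10⁻⁷ × 1.54) / (2π × 0.0205) = 1.50×10⁻⁵ T.

B ≈ 15.0 μT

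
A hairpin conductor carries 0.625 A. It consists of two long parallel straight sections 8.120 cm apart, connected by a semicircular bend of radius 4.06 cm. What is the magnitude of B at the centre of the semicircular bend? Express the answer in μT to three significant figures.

The semicircular arc contributes B_arc = μ₀I·π/(4πR) = μ₀I/(4R) = 4.84×10⁻⁶ T.
Each semi-infinite lead is at perpendicular distance R = 0.0406 m from the centre, with the perpendicular foot at its near end, so it contributes μ₀I/(4πR); both point the same way, together 3.08×10⁻⁶ T.
Arc and leads all point the same direction: B = 4.84×10⁻⁶ + 3.08×10⁻⁶ = 7.92×10⁻⁶ T.

B ≈ 7.92 μT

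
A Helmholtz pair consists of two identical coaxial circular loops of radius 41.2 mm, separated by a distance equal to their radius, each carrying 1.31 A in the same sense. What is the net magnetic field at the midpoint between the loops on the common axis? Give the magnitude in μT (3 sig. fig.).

B ≈ 28.6 μT

Each loop contributes B = μ₀IR²/[2(R²+z²)^(3/2)] on the axis, with z measured from that loop.
Loop 1 (z = 0.0206 m): B₁ = 1.43×10⁻⁵ T. Loop 2 (z = 0.0206 m): B₂ = 1.43×10⁻⁵ T.
The fields add: B = B₁ + B₂ = 2.86×10⁻⁵ T.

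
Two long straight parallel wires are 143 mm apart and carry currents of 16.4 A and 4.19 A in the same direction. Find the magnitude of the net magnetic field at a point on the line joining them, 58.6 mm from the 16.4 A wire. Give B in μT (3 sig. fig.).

Each long wire gives B = μ₀I/(2πd). Distances are d₁ = 0.0586 m and d₂ = 0.0844 m.
B₁ = 5.60×10⁻⁵ T, B₂ = 9.93×10⁻⁶ T.
Between parallel currents the two contributions point in opposite directions, so they subtract. B = |B₁ − B₂| = |5.60×10⁻⁵ − 9.93×10⁻⁶| = 4.60×10⁻⁵ T.

B ≈ 46.0 μT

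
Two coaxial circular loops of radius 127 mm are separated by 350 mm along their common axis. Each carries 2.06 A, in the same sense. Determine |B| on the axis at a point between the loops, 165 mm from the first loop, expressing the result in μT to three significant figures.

Each loop contributes B = μ₀IR²/[2(R²+z²)^(3/2)] on the axis, with z measured from that loop.
Loop 1 (z = 0.165 m): B₁ = 2.31×10⁻⁶ T. Loop 2 (z = 0.185 m): B₂ = 1.85×10⁻⁶ T.
The fields add: B = B₁ + B₂ = 4.16×10⁻⁶ T.

B ≈ 4.16 μT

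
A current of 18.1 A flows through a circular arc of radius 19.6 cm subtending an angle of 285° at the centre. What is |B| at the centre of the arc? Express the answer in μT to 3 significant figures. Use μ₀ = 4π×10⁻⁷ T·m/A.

The Biot–Savart field of a circular arc at its centre is B = μ₀Iφ/(4πR), with φ = 4.974 rad.
B = (4π×10⁻⁷ × 18.1 × 4.974) / (4π × 0.196) = 4.59×10⁻⁵ T.

B ≈ 45.9 μT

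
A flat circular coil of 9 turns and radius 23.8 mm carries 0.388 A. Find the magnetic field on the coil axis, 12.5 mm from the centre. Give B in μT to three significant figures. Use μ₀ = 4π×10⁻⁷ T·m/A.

B ≈ 64.0 μT

For an N-turn flat coil, B = Nμ₀IR²/[2(R²+z²)^(3/2)] with R = 0.0238 m, z = 0.0125 m.
B = 9 × 7.11×10⁻⁶ T = 6.40×10⁻⁵ T.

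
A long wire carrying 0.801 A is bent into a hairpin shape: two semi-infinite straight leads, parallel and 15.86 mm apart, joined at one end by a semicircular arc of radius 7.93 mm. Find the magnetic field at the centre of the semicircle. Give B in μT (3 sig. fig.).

B ≈ 51.9 μT

The semicircular arc contributes B_arc = μ₀I·π/(4πR) = μ₀I/(4R) = 3.17×10⁻⁵ T.
Each semi-infinite lead is at perpendicular distance R = 0.00793 m from the centre, with the perpendicular foot at its near end, so it contributes μ₀I/(4πR); both point the same way, together 2.02×10⁻⁵ T.
Arc and leads all point the same direction: B = 3.17×10⁻⁵ + 2.02×10⁻⁵ = 5.19×10⁻⁵ T.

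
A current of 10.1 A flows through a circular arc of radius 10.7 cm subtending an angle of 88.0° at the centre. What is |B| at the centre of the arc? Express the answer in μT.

B ≈ 14.5 μT

The Biot–Savart field of a circular arc at its centre is B = μ₀Iφ/(4πR), with φ = 1.536 rad.
B = (4π×10⁻⁷ × 10.1 × 1.536) / (4π × 0.107) = 1.45×10⁻⁵ T.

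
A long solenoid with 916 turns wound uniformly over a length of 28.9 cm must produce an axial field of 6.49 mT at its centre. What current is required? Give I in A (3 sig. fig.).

I ≈ 1.63 A

Inside a long solenoid B = μ₀nI with n = 3170 m⁻¹, so I = B/(μ₀n).
I = 6.49×10⁻³ / (4π×10⁻⁷ × 3170) = 1.63 A.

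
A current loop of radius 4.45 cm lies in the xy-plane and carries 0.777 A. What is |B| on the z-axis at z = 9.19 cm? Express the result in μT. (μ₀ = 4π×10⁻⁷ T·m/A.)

B ≈ 0.908 μT

On the axis of a circular loop, B = μ₀IR² / [2(R²+z²)^(3/2)].
R² + z² = (0.0445)² + (0.0919)² = 0.01043 m², and (R²+z²)^(3/2) = 1.06×10⁻³ m³.
B = (4π×10⁻⁷ × 0.777 × 0.00198) / (2 × 1.06×10⁻³) = 9.08×10⁻⁷ T.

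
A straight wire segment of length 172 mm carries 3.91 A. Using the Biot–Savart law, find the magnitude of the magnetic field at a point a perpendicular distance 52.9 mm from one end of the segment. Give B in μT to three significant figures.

B ≈ 7.06 μT

For a finite straight segment, B = (μ₀I/4πd)(sinθ₁ + sinθ₂), where θ₁, θ₂ are the angles from the perpendicular to each end.
The perpendicular foot is at one end, so the two end-offsets along the wire are 0 and L = 0.172 m.
sinθ₁ = 0/√(0²+0.0529²) = 0.0000; sinθ₂ = 0.172/√(0.172²+0.0529²) = 0.9558.
B = (4π×10⁻⁷ × 3.91) / (4π × 0.0529) × (0.0000 + 0.9558) = 7.06×10⁻⁶ T.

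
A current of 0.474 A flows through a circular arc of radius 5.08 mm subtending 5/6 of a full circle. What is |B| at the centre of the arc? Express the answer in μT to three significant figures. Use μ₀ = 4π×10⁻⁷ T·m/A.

B ≈ 48.9 μT

The Biot–Savart field of a circular arc at its centre is B = μ₀Iφ/(4πR), with φ = 5.236 rad.
B = (4π×10⁻⁷ × 0.474 × 5.236) / (4π × 0.00508) = 4.89×10⁻⁵ T.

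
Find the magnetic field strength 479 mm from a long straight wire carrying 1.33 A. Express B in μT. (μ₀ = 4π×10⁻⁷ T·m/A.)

For an infinitely long straight wire, B = μ₀I/(2πd).
B = (4π×10⁻⁷ × 1.33) / (2π × 0.479) = 5.55×10⁻⁷ T.

B ≈ 0.555 μT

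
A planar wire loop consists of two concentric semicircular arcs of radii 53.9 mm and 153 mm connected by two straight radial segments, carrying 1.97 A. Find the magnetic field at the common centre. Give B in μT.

The radial connectors point toward the centre, so dl × r̂ = 0 and they contribute nothing.
Each semicircle gives μ₀I/(4R): inner arc 1.15×10⁻⁵ T, outer arc 4.05×10⁻⁶ T.
The two arcs carry current in opposite angular senses, so their fields oppose: B = |1.15×10⁻⁵ − 4.05×10⁻⁶| = 7.44×10⁻⁶ T.

B ≈ 7.44 μT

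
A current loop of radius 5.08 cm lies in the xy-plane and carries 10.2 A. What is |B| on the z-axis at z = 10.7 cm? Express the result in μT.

On the axis of a circular loop, B = μ₀IR² / [2(R²+z²)^(3/2)].
R² + z² = (0.0508)² + (0.107)² = 0.01403 m², and (R²+z²)^(3/2) = 1.66×10⁻³ m³.
B = (4π×10⁻⁷ × 10.2 × 0.002581) / (2 × 1.66×10⁻³) = 9.95×10⁻⁶ T.

B ≈ 9.95 μT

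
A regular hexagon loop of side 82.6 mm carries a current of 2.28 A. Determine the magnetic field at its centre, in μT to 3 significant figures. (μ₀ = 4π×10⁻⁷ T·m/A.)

B ≈ 19.1 μT

Each side is a finite straight segment at perpendicular distance d = a/(2 tan(π/6)) = 0.07153 m from the centre, with end-angles ±π/6.
One side contributes B₁ = (μ₀I/4πd)·2 sin(π/6) = 3.19×10⁻⁶ T.
All 6 sides add in the same direction: B = 6 × 3.19×10⁻⁶ = 1.91×10⁻⁵ T.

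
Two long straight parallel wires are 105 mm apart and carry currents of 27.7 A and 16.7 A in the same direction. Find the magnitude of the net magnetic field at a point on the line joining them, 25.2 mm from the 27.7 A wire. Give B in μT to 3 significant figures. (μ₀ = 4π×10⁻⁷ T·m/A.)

Each long wire gives B = μ₀I/(2πd). Distances are d₁ = 0.0252 m and d₂ = 0.0798 m.
B₁ = 2.20×10⁻⁴ T, B₂ = 4.19×10⁻⁵ T.
Between parallel currents the two contributions point in opposite directions, so they subtract. B = |B₁ − B₂| = |2.20×10⁻⁴ − 4.19×10⁻⁵| = 1.78×10⁻⁴ T.

B ≈ 178 μT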